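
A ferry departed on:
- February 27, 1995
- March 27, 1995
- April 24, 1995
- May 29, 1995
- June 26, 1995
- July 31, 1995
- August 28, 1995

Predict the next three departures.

These are Mondays with 28, 28, 35, 28, 35, 28-day gaps.
Each is the final Monday of its month — May 29, 1995 is past the 28th, so '4th Monday' doesn't fit.
September 1995 ends with Monday September 25, 1995.
Last Monday of October 1995: October 30, 1995.
Last Monday of November 1995: November 27, 1995.

September 25, 1995; October 30, 1995; November 27, 1995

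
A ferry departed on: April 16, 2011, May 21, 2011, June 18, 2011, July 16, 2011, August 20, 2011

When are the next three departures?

Gaps: 35, 28, 28, 35 days — a mix of 28 and 35. Every date is a Saturday.
Each is the 3rd Saturday of its month.
September 2011 — 3rd Saturday is September 17, 2011.
3rd Saturday of October 2011: October 15, 2011.
3rd Saturday of November 2011: November 19, 2011.

September 17, 2011; October 15, 2011; November 19, 2011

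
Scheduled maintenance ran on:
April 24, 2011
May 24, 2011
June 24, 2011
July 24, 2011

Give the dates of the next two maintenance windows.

The day-of-month is always 24 (30, 31, 30 days between events).
So this recurs on the 24th of each month.
August 2011: August 24, 2011.
Next: September 2011 → September 24, 2011.

August 24, 2011; September 24, 2011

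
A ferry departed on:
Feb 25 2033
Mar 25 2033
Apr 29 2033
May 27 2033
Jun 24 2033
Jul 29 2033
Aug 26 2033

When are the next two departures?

Sep 30 2033, Oct 28 2033

All Fridays; the gaps (28, 35, 28, 28, 35, 28) vary with month length.
This is the last Friday of each month.
September 2033 ends with Friday Sep 30 2033.
October 2033 ends with Friday Oct 28 2033.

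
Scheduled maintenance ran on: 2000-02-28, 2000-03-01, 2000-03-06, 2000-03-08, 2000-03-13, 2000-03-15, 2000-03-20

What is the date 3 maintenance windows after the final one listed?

The gap pattern 2, 5, 2, 5, 2, 5 repeats every 2 events.
These are the Mondays and Wednesdays of each week.
Next Wednesday: 2000-03-22.
The following Monday is 2000-03-27.
The following Wednesday is 2000-03-29.

2000-03-29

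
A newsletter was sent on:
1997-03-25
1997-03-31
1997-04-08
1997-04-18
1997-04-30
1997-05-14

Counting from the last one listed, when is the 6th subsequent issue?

1997-09-17

Intervals are 6, 8, 10, 12, 14 days — an arithmetic progression with common difference 2.
Next gap: 16 days. 1997-05-14 + 16 days = 1997-05-30.
Next gap: 18 days. 1997-05-30 + 18 days = 1997-06-17.
Next gap: 20 days. 1997-06-17 + 20 days = 1997-07-07.
Next gap: 22 days. 1997-07-07 + 22 days = 1997-07-29.
Next gap: 24 days. 1997-07-29 + 24 days = 1997-08-22.
Next gap: 26 days. 1997-08-22 + 26 days = 1997-09-17.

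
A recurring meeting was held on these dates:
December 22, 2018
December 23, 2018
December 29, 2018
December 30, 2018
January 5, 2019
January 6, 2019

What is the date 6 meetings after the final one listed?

Every event lands on a Saturday or Sunday (gaps cycle 1, 6, 1, 6, 1).
So the schedule is: every Saturday and Sunday.
Next Saturday: January 12, 2019.
Next Sunday: January 13, 2019.
Next Saturday: January 19, 2019.
Next Sunday: January 20, 2019.
The following Saturday is January 26, 2019.
The following Sunday is January 27, 2019.

January 27, 2019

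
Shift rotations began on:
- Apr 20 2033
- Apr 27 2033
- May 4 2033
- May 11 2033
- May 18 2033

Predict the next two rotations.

Gaps between consecutive events: 7, 7, 7, 7 days — a constant 7-day interval.
May 18 2033 + 7 days = May 25 2033.
May 25 2033 + 7 days = Jun 1 2033.

May 25 2033, Jun 1 2033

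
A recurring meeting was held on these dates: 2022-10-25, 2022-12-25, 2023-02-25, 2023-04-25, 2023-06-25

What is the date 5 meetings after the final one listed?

2024-04-25

Gaps: 61, 62, 59, 61 days — not constant. Every event is on the 25th of the month.
Pattern: the 25th of every 2 months.
Next: August 2023 → 2023-08-25.
Next: October 2023 → 2023-10-25.
Next: December 2023 → 2023-12-25.
February 2024: 2024-02-25.
Next: April 2024 → 2024-04-25.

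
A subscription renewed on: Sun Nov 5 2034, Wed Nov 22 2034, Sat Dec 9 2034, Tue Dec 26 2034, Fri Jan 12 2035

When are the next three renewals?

Gaps between consecutive events: 17, 17, 17, 17 days — a constant 17-day interval.
Fri Jan 12 2035 + 17 days = Mon Jan 29 2035.
Mon Jan 29 2035 + 17 days = Thu Feb 15 2035.
Thu Feb 15 2035 + 17 days = Sun Mar 4 2035.

Mon Jan 29 2035, Thu Feb 15 2035, Sun Mar 4 2035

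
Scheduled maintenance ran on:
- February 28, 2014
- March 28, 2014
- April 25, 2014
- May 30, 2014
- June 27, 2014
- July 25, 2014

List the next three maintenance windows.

All Fridays; the gaps (28, 28, 35, 28, 28) vary with month length.
This is the last Friday of each month.
August 2014 ends with Friday August 29, 2014.
Last Friday of September 2014: September 26, 2014.
Last Friday of October 2014: October 31, 2014.

August 29, 2014; September 26, 2014; October 31, 2014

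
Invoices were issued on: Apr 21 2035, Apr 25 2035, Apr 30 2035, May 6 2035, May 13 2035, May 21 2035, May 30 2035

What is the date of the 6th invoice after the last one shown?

Intervals are 4, 5, 6, 7, 8, 9 days — an arithmetic progression with common difference 1.
Next gap: 10 days. May 30 2035 + 10 days = Jun 9 2035.
Next gap: 11 days. Jun 9 2035 + 11 days = Jun 20 2035.
Next gap: 12 days. Jun 20 2035 + 12 days = Jul 2 2035.
Next gap: 13 days. Jul 2 2035 + 13 days = Jul 15 2035.
Next gap: 14 days. Jul 15 2035 + 14 days = Jul 29 2035.
Next gap: 15 days. Jul 29 2035 + 15 days = Aug 13 2035.

Aug 13 2035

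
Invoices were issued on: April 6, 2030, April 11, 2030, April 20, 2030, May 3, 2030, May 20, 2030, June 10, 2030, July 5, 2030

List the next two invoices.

August 3, 2030; September 5, 2030

The spacing grows by 4 each time: 5, 9, 13, 17, 21, 25 days.
Next gap: 29 days. July 5, 2030 + 29 days = August 3, 2030.
Next gap: 33 days. August 3, 2030 + 33 days = September 5, 2030.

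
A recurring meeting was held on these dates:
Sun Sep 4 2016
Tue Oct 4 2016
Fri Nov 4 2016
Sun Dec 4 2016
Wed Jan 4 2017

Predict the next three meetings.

The day-of-month is always 4 (30, 31, 30, 31 days between events).
So this recurs on the 4th of each month.
February 2017: Sat Feb 4 2017.
Next: March 2017 → Sat Mar 4 2017.
Next: April 2017 → Tue Apr 4 2017.

Sat Feb 4 2017, Sat Mar 4 2017, Tue Apr 4 2017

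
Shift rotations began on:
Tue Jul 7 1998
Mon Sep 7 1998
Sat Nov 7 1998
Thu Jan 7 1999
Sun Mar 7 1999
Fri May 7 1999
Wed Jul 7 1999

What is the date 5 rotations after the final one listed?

Gaps: 62, 61, 61, 59, 61, 61 days — not constant. Every event is on the 7th of the month.
Pattern: the 7th of every 2 months.
Next: September 1999 → Tue Sep 7 1999.
November 1999: Sun Nov 7 1999.
January 2000: Fri Jan 7 2000.
Next: March 2000 → Tue Mar 7 2000.
May 2000: Sun May 7 2000.

Sun May 7 2000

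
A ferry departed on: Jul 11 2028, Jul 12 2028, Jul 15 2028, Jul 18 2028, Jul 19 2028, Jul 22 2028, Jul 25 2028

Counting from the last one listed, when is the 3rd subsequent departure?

Every event lands on a Tuesday or Wednesday or Saturday (gaps cycle 1, 3, 3, 1, 3, 3).
So the schedule is: every Tuesday, Wednesday and Saturday.
The following Wednesday is Jul 26 2028.
The following Saturday is Jul 29 2028.
Next Tuesday: Aug 1 2028.

Aug 1 2028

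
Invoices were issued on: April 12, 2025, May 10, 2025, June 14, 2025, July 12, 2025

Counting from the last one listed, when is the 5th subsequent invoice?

Gaps: 28, 35, 28 days — a mix of 28 and 35. Every date is a Saturday.
Each is the 2nd Saturday of its month.
2nd Saturday of August 2025: August 9, 2025.
2nd Saturday of September 2025: September 13, 2025.
2nd Saturday of October 2025: October 11, 2025.
November 2025 — 2nd Saturday is November 8, 2025.
December 2025 — 2nd Saturday is December 13, 2025.

December 13, 2025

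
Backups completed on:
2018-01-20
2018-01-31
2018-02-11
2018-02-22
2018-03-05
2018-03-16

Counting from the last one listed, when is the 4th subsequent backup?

Every event comes 11 days after the last (11, 11, 11, 11, 11).
2018-03-16 + 11 days = 2018-03-27.
2018-03-27 + 11 days = 2018-04-07.
2018-04-07 + 11 days = 2018-04-18.
2018-04-18 + 11 days = 2018-04-29.

2018-04-29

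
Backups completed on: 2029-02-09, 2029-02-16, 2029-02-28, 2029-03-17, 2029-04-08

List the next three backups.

2029-05-05, 2029-06-06, 2029-07-13

The spacing grows by 5 each time: 7, 12, 17, 22 days.
Next gap: 27 days. 2029-04-08 + 27 days = 2029-05-05.
Next gap: 32 days. 2029-05-05 + 32 days = 2029-06-06.
Next gap: 37 days. 2029-06-06 + 37 days = 2029-07-13.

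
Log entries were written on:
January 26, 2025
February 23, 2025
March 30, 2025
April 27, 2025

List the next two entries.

All Sundays; the gaps (28, 35, 28) vary with month length.
This is the last Sunday of each month.
Last Sunday of May 2025: May 25, 2025.
Last Sunday of June 2025: June 29, 2025.

May 25, 2025; June 29, 2025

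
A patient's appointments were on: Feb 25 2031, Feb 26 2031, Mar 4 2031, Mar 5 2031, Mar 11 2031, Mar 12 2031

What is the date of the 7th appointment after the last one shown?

Every event lands on a Tuesday or Wednesday (gaps cycle 1, 6, 1, 6, 1).
So the schedule is: every Tuesday and Wednesday.
Next Tuesday: Mar 18 2031.
The following Wednesday is Mar 19 2031.
Next Tuesday: Mar 25 2031.
The following Wednesday is Mar 26 2031.
The following Tuesday is Apr 1 2031.
Next Wednesday: Apr 2 2031.
The following Tuesday is Apr 8 2031.

Apr 8 2031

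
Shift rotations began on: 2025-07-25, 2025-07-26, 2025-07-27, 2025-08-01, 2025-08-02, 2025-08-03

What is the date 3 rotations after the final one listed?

2025-08-10

Gaps: 1, 1, 5, 1, 1 days — not constant, but cyclic with period 3.
The events fall on every Friday, Saturday and Sunday.
Next Friday: 2025-08-08.
Next Saturday: 2025-08-09.
Next Sunday: 2025-08-10.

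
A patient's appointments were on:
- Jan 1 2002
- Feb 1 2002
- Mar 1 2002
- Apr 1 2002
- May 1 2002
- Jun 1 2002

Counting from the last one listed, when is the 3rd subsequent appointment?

Each date is the 1st; the gaps (31, 28, 31, 30, 31) track the month lengths.
The rule is the 1st of each month.
July 2002: Jul 1 2002.
Next: August 2002 → Aug 1 2002.
Next: September 2002 → Sep 1 2002.

Sep 1 2002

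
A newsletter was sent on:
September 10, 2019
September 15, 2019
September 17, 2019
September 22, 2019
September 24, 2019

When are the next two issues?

The gap pattern 5, 2, 5, 2 repeats every 2 events.
These are the Tuesdays and Sundays of each week.
Next Sunday: September 29, 2019.
The following Tuesday is October 1, 2019.

September 29, 2019; October 1, 2019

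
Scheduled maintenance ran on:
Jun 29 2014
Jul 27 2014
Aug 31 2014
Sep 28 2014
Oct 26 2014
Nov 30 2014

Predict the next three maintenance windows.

Every date is a Sunday; gaps 28, 35, 28, 28, 35 days.
Each is the last Sunday of its month (at least one falls on the 29th or later, ruling out '4th Sunday').
December 2014 ends with Sunday Dec 28 2014.
Last Sunday of January 2015: Jan 25 2015.
February 2015 ends with Sunday Feb 22 2015.

Dec 28 2014, Jan 25 2015, Feb 22 2015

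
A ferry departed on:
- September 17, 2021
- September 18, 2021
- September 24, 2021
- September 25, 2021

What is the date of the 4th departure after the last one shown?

The gap pattern 1, 6, 1 repeats every 2 events.
These are the Fridays and Saturdays of each week.
The following Friday is October 1, 2021.
The following Saturday is October 2, 2021.
Next Friday: October 8, 2021.
The following Saturday is October 9, 2021.

October 9, 2021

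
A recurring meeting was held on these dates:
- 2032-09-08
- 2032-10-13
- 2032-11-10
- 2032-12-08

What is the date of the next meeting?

All dates are Wednesdays, 35, 28, 28 days apart.
Specifically, the 2nd Wednesday of each month.
2nd Wednesday of January 2033: 2033-01-12.

2033-01-12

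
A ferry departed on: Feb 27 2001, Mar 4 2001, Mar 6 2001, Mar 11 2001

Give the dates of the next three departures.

Every event lands on a Tuesday or Sunday (gaps cycle 5, 2, 5).
So the schedule is: every Tuesday and Sunday.
The following Tuesday is Mar 13 2001.
The following Sunday is Mar 18 2001.
Next Tuesday: Mar 20 2001.

Mar 13 2001, Mar 18 2001, Mar 20 2001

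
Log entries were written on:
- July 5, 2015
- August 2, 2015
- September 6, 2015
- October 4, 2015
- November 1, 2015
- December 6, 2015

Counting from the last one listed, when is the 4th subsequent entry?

Gaps: 28, 35, 28, 28, 35 days — a mix of 28 and 35. Every date is a Sunday.
Each is the 1st Sunday of its month.
1st Sunday of January 2016: January 3, 2016.
1st Sunday of February 2016: February 7, 2016.
March 2016 — 1st Sunday is March 6, 2016.
April 2016 — 1st Sunday is April 3, 2016.

April 3, 2016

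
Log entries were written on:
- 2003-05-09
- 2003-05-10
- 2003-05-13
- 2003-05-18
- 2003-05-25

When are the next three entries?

Intervals are 1, 3, 5, 7 days — an arithmetic progression with common difference 2.
Next gap: 9 days. 2003-05-25 + 9 days = 2003-06-03.
Next gap: 11 days. 2003-06-03 + 11 days = 2003-06-14.
Next gap: 13 days. 2003-06-14 + 13 days = 2003-06-27.

2003-06-03, 2003-06-14, 2003-06-27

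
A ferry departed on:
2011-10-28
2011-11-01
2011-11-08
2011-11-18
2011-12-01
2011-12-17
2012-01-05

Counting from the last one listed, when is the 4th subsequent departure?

The spacing grows by 3 each time: 4, 7, 10, 13, 16, 19 days.
Next gap: 22 days. 2012-01-05 + 22 days = 2012-01-27.
Next gap: 25 days. 2012-01-27 + 25 days = 2012-02-21.
Next gap: 28 days. 2012-02-21 + 28 days = 2012-03-20.
Next gap: 31 days. 2012-03-20 + 31 days = 2012-04-20.

2012-04-20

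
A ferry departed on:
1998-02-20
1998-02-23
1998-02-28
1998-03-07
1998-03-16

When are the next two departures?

1998-03-27, 1998-04-09

The spacing grows by 2 each time: 3, 5, 7, 9 days.
Next gap: 11 days. 1998-03-16 + 11 days = 1998-03-27.
Next gap: 13 days. 1998-03-27 + 13 days = 1998-04-09.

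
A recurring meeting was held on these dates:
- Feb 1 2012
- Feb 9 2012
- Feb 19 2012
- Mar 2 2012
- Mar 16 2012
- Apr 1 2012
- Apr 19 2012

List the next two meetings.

The spacing grows by 2 each time: 8, 10, 12, 14, 16, 18 days.
Next gap: 20 days. Apr 19 2012 + 20 days = May 9 2012.
Next gap: 22 days. May 9 2012 + 22 days = May 31 2012.

May 9 2012, May 31 2012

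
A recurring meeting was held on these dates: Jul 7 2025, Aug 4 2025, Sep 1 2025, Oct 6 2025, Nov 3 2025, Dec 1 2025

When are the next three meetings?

Jan 5 2026, Feb 2 2026, Mar 2 2026

Gaps: 28, 28, 35, 28, 28 days — a mix of 28 and 35. Every date is a Monday.
Each is the 1st Monday of its month.
1st Monday of January 2026: Jan 5 2026.
February 2026 — 1st Monday is Feb 2 2026.
1st Monday of March 2026: Mar 2 2026.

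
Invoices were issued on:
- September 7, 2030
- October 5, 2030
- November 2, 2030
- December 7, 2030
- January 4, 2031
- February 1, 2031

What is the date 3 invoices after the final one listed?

All dates are Saturdays, 28, 28, 35, 28, 28 days apart.
Specifically, the 1st Saturday of each month.
March 2031 — 1st Saturday is March 1, 2031.
April 2031 — 1st Saturday is April 5, 2031.
May 2031 — 1st Saturday is May 3, 2031.

May 3, 2031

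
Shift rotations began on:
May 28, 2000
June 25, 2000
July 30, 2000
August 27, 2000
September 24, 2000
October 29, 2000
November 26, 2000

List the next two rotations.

These are Sundays with 28, 35, 28, 28, 35, 28-day gaps.
Each is the final Sunday of its month — July 30, 2000 is past the 28th, so '4th Sunday' doesn't fit.
Last Sunday of December 2000: December 31, 2000.
Last Sunday of January 2001: January 28, 2001.

December 31, 2000; January 28, 2001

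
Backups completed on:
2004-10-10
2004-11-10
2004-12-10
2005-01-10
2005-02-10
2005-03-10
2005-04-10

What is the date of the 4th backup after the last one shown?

2005-08-10

Gaps: 31, 30, 31, 31, 28, 31 days — not constant. Every event is on the 10th of the month.
Pattern: the 10th of each month.
May 2005: 2005-05-10.
Next: June 2005 → 2005-06-10.
July 2005: 2005-07-10.
August 2005: 2005-08-10.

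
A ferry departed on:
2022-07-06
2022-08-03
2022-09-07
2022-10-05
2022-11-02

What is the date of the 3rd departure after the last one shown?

These are Wednesdays at 28- or 35-day spacing (28, 35, 28, 28).
The pattern: 1st Wednesday of the month.
December 2022 — 1st Wednesday is 2022-12-07.
1st Wednesday of January 2023: 2023-01-04.
February 2023 — 1st Wednesday is 2023-02-01.

2023-02-01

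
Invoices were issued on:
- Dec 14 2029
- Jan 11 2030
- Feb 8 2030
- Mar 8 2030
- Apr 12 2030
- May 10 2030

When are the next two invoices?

Jun 14 2030, Jul 12 2030

These are Fridays at 28- or 35-day spacing (28, 28, 28, 35, 28).
The pattern: 2nd Friday of the month.
2nd Friday of June 2030: Jun 14 2030.
2nd Friday of July 2030: Jul 12 2030.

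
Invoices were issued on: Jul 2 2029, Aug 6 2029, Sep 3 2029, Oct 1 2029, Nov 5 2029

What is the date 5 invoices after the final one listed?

Apr 1 2030

Gaps: 35, 28, 28, 35 days — a mix of 28 and 35. Every date is a Monday.
Each is the 1st Monday of its month.
1st Monday of December 2029: Dec 3 2029.
January 2030 — 1st Monday is Jan 7 2030.
1st Monday of February 2030: Feb 4 2030.
1st Monday of March 2030: Mar 4 2030.
April 2030 — 1st Monday is Apr 1 2030.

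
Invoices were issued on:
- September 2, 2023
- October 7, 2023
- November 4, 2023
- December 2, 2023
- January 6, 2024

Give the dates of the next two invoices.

Gaps: 35, 28, 28, 35 days — a mix of 28 and 35. Every date is a Saturday.
Each is the 1st Saturday of its month.
February 2024 — 1st Saturday is February 3, 2024.
1st Saturday of March 2024: March 2, 2024.

February 3, 2024; March 2, 2024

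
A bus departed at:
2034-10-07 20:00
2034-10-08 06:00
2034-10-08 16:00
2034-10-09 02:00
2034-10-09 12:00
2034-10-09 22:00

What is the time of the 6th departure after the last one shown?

2034-10-12 10:00

Spacing: 10, 10, 10, 10, 10 h — constant 10 h.
2034-10-09 22:00 + 10 h = 2034-10-10 08:00.
2034-10-10 08:00 + 10 h = 2034-10-10 18:00.
2034-10-10 18:00 + 10 h = 2034-10-11 04:00.
2034-10-11 04:00 + 10 h = 2034-10-11 14:00.
2034-10-11 14:00 + 10 h = 2034-10-12 00:00.
2034-10-12 00:00 + 10 h = 2034-10-12 10:00.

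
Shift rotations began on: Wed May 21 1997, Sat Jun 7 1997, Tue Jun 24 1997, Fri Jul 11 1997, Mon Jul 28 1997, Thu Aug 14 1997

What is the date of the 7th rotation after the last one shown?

Thu Dec 11 1997

The spacing is 17, 17, 17, 17, 17 days — always 17 days.
Thu Aug 14 1997 + 17 days = Sun Aug 31 1997.
Sun Aug 31 1997 + 17 days = Wed Sep 17 1997.
Wed Sep 17 1997 + 17 days = Sat Oct 4 1997.
Sat Oct 4 1997 + 17 days = Tue Oct 21 1997.
Tue Oct 21 1997 + 17 days = Fri Nov 7 1997.
Fri Nov 7 1997 + 17 days = Mon Nov 24 1997.
Mon Nov 24 1997 + 17 days = Thu Dec 11 1997.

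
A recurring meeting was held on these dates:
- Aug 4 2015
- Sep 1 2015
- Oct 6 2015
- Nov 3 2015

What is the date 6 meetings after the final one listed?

May 3 2016

Gaps: 28, 35, 28 days — a mix of 28 and 35. Every date is a Tuesday.
Each is the 1st Tuesday of its month.
1st Tuesday of December 2015: Dec 1 2015.
1st Tuesday of January 2016: Jan 5 2016.
February 2016 — 1st Tuesday is Feb 2 2016.
1st Tuesday of March 2016: Mar 1 2016.
1st Tuesday of April 2016: Apr 5 2016.
1st Tuesday of May 2016: May 3 2016.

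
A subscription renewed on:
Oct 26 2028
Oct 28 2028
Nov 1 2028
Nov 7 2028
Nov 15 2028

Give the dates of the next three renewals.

Nov 25 2028, Dec 7 2028, Dec 21 2028

The spacing grows by 2 each time: 2, 4, 6, 8 days.
Next gap: 10 days. Nov 15 2028 + 10 days = Nov 25 2028.
Next gap: 12 days. Nov 25 2028 + 12 days = Dec 7 2028.
Next gap: 14 days. Dec 7 2028 + 14 days = Dec 21 2028.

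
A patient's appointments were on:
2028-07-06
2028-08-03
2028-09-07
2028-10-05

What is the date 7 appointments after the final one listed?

2029-05-03

Gaps: 28, 35, 28 days — a mix of 28 and 35. Every date is a Thursday.
Each is the 1st Thursday of its month.
November 2028 — 1st Thursday is 2028-11-02.
1st Thursday of December 2028: 2028-12-07.
1st Thursday of January 2029: 2029-01-04.
February 2029 — 1st Thursday is 2029-02-01.
1st Thursday of March 2029: 2029-03-01.
April 2029 — 1st Thursday is 2029-04-05.
May 2029 — 1st Thursday is 2029-05-03.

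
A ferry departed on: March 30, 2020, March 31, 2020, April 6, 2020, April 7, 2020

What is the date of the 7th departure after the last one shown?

May 4, 2020

Every event lands on a Monday or Tuesday (gaps cycle 1, 6, 1).
So the schedule is: every Monday and Tuesday.
Next Monday: April 13, 2020.
Next Tuesday: April 14, 2020.
Next Monday: April 20, 2020.
The following Tuesday is April 21, 2020.
The following Monday is April 27, 2020.
Next Tuesday: April 28, 2020.
The following Monday is May 4, 2020.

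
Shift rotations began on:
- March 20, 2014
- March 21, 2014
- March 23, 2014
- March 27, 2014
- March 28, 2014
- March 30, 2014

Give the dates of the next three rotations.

April 3, 2014; April 4, 2014; April 6, 2014

The gap pattern 1, 2, 4, 1, 2 repeats every 3 events.
These are the Thursdays, Fridays and Sundays of each week.
The following Thursday is April 3, 2014.
Next Friday: April 4, 2014.
The following Sunday is April 6, 2014.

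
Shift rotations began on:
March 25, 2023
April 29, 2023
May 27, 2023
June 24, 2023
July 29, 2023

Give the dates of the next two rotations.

August 26, 2023; September 30, 2023

These are Saturdays with 35, 28, 28, 35-day gaps.
Each is the final Saturday of its month — April 29, 2023 is past the 28th, so '4th Saturday' doesn't fit.
August 2023 ends with Saturday August 26, 2023.
Last Saturday of September 2023: September 30, 2023.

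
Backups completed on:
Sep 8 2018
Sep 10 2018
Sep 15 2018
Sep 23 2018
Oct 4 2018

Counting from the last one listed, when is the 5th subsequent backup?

The spacing grows by 3 each time: 2, 5, 8, 11 days.
Next gap: 14 days. Oct 4 2018 + 14 days = Oct 18 2018.
Next gap: 17 days. Oct 18 2018 + 17 days = Nov 4 2018.
Next gap: 20 days. Nov 4 2018 + 20 days = Nov 24 2018.
Next gap: 23 days. Nov 24 2018 + 23 days = Dec 17 2018.
Next gap: 26 days. Dec 17 2018 + 26 days = Jan 12 2019.

Jan 12 2019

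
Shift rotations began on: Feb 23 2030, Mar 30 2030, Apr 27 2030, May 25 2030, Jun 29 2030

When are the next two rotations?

Jul 27 2030, Aug 31 2030

These are Saturdays with 35, 28, 28, 35-day gaps.
Each is the final Saturday of its month — Mar 30 2030 is past the 28th, so '4th Saturday' doesn't fit.
Last Saturday of July 2030: Jul 27 2030.
Last Saturday of August 2030: Aug 31 2030.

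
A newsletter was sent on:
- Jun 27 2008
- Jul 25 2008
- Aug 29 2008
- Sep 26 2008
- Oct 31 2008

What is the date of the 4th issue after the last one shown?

These are Fridays with 28, 35, 28, 35-day gaps.
Each is the final Friday of its month — Aug 29 2008 is past the 28th, so '4th Friday' doesn't fit.
November 2008 ends with Friday Nov 28 2008.
Last Friday of December 2008: Dec 26 2008.
January 2009 ends with Friday Jan 30 2009.
February 2009 ends with Friday Feb 27 2009.

Feb 27 2009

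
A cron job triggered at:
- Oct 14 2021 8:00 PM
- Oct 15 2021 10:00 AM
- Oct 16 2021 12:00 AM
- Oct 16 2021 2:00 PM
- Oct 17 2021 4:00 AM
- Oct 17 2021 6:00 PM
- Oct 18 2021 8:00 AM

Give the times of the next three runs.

Oct 18 2021 10:00 PM, Oct 19 2021 12:00 PM, Oct 20 2021 2:00 AM

The interval is a steady 14 hours (14, 14, 14, 14, 14, 14).
Oct 18 2021 8:00 AM + 14 h = Oct 18 2021 10:00 PM.
Oct 18 2021 10:00 PM + 14 h = Oct 19 2021 12:00 PM.
Oct 19 2021 12:00 PM + 14 h = Oct 20 2021 2:00 AM.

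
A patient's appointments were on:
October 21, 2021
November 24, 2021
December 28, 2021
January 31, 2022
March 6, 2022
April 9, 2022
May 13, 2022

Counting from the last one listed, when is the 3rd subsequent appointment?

Every event comes 34 days after the last (34, 34, 34, 34, 34, 34).
May 13, 2022 + 34 days = June 16, 2022.
June 16, 2022 + 34 days = July 20, 2022.
July 20, 2022 + 34 days = August 23, 2022.

August 23, 2022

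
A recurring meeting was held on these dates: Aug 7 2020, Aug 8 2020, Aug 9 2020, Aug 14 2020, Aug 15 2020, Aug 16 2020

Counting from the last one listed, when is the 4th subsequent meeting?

Aug 28 2020

Every event lands on a Friday or Saturday or Sunday (gaps cycle 1, 1, 5, 1, 1).
So the schedule is: every Friday, Saturday and Sunday.
Next Friday: Aug 21 2020.
The following Saturday is Aug 22 2020.
Next Sunday: Aug 23 2020.
The following Friday is Aug 28 2020.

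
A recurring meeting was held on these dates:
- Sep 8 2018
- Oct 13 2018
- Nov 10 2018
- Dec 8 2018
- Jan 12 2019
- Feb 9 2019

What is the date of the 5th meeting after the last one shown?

These are Saturdays at 28- or 35-day spacing (35, 28, 28, 35, 28).
The pattern: 2nd Saturday of the month.
2nd Saturday of March 2019: Mar 9 2019.
2nd Saturday of April 2019: Apr 13 2019.
2nd Saturday of May 2019: May 11 2019.
June 2019 — 2nd Saturday is Jun 8 2019.
2nd Saturday of July 2019: Jul 13 2019.

Jul 13 2019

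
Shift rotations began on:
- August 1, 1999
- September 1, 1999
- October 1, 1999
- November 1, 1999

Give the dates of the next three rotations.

Gaps: 31, 30, 31 days — not constant. Every event is on the 1st of the month.
Pattern: the 1st of each month.
December 1999: December 1, 1999.
Next: January 2000 → January 1, 2000.
Next: February 2000 → February 1, 2000.

December 1, 1999; January 1, 2000; February 1, 2000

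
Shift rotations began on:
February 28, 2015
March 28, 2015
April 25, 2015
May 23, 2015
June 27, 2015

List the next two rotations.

All dates are Saturdays, 28, 28, 28, 35 days apart.
Specifically, the 4th Saturday of each month.
July 2015 — 4th Saturday is July 25, 2015.
4th Saturday of August 2015: August 22, 2015.

July 25, 2015; August 22, 2015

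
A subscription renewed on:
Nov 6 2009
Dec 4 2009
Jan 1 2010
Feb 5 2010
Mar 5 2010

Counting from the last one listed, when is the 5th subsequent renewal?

Aug 6 2010

These are Fridays at 28- or 35-day spacing (28, 28, 35, 28).
The pattern: 1st Friday of the month.
1st Friday of April 2010: Apr 2 2010.
1st Friday of May 2010: May 7 2010.
June 2010 — 1st Friday is Jun 4 2010.
July 2010 — 1st Friday is Jul 2 2010.
August 2010 — 1st Friday is Aug 6 2010.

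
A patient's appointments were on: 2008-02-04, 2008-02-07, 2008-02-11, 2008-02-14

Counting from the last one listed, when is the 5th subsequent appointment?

2008-03-03

Every event lands on a Monday or Thursday (gaps cycle 3, 4, 3).
So the schedule is: every Monday and Thursday.
Next Monday: 2008-02-18.
The following Thursday is 2008-02-21.
The following Monday is 2008-02-25.
Next Thursday: 2008-02-28.
The following Monday is 2008-03-03.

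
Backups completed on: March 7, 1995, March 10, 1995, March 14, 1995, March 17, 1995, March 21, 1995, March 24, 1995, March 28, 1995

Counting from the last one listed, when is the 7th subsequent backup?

Every event lands on a Tuesday or Friday (gaps cycle 3, 4, 3, 4, 3, 4).
So the schedule is: every Tuesday and Friday.
The following Friday is March 31, 1995.
The following Tuesday is April 4, 1995.
The following Friday is April 7, 1995.
The following Tuesday is April 11, 1995.
The following Friday is April 14, 1995.
Next Tuesday: April 18, 1995.
Next Friday: April 21, 1995.

April 21, 1995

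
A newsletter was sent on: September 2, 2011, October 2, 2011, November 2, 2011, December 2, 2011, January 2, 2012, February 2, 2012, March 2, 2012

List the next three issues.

The day-of-month is always 2 (30, 31, 30, 31, 31, 29 days between events).
So this recurs on the 2nd of each month.
April 2012: April 2, 2012.
Next: May 2012 → May 2, 2012.
Next: June 2012 → June 2, 2012.

April 2, 2012; May 2, 2012; June 2, 2012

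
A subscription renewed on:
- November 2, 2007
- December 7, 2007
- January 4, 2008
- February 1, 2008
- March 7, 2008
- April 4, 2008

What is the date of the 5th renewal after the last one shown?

These are Fridays at 28- or 35-day spacing (35, 28, 28, 35, 28).
The pattern: 1st Friday of the month.
1st Friday of May 2008: May 2, 2008.
1st Friday of June 2008: June 6, 2008.
July 2008 — 1st Friday is July 4, 2008.
1st Friday of August 2008: August 1, 2008.
1st Friday of September 2008: September 5, 2008.

September 5, 2008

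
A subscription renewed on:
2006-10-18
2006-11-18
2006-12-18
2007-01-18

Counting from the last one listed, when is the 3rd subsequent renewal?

Each date is the 18th; the gaps (31, 30, 31) track the month lengths.
The rule is the 18th of each month.
Next: February 2007 → 2007-02-18.
March 2007: 2007-03-18.
Next: April 2007 → 2007-04-18.

2007-04-18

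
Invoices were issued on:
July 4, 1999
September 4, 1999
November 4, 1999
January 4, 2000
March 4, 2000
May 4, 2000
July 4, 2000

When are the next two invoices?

September 4, 2000; November 4, 2000

Each date is the 4th; the gaps (62, 61, 61, 60, 61, 61) track the month lengths.
The rule is the 4th of every 2 months.
September 2000: September 4, 2000.
November 2000: November 4, 2000.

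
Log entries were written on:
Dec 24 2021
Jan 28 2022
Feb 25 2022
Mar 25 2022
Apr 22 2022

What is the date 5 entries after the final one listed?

Sep 23 2022

Gaps: 35, 28, 28, 28 days — a mix of 28 and 35. Every date is a Friday.
Each is the 4th Friday of its month.
4th Friday of May 2022: May 27 2022.
June 2022 — 4th Friday is Jun 24 2022.
July 2022 — 4th Friday is Jul 22 2022.
August 2022 — 4th Friday is Aug 26 2022.
September 2022 — 4th Friday is Sep 23 2022.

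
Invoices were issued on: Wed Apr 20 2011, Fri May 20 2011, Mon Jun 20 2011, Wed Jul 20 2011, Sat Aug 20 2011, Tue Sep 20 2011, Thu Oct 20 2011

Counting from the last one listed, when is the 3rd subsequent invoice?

Each date is the 20th; the gaps (30, 31, 30, 31, 31, 30) track the month lengths.
The rule is the 20th of each month.
Next: November 2011 → Sun Nov 20 2011.
Next: December 2011 → Tue Dec 20 2011.
January 2012: Fri Jan 20 2012.

Fri Jan 20 2012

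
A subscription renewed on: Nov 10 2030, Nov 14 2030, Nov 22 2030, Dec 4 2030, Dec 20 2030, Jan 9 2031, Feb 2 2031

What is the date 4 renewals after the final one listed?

Intervals are 4, 8, 12, 16, 20, 24 days — an arithmetic progression with common difference 4.
Next gap: 28 days. Feb 2 2031 + 28 days = Mar 2 2031.
Next gap: 32 days. Mar 2 2031 + 32 days = Apr 3 2031.
Next gap: 36 days. Apr 3 2031 + 36 days = May 9 2031.
Next gap: 40 days. May 9 2031 + 40 days = Jun 18 2031.

Jun 18 2031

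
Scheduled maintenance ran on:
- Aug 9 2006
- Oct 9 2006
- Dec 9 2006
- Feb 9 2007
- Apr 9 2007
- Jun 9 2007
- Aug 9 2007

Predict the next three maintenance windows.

Oct 9 2007, Dec 9 2007, Feb 9 2008

Each date is the 9th; the gaps (61, 61, 62, 59, 61, 61) track the month lengths.
The rule is the 9th of every 2 months.
Next: October 2007 → Oct 9 2007.
Next: December 2007 → Dec 9 2007.
February 2008: Feb 9 2008.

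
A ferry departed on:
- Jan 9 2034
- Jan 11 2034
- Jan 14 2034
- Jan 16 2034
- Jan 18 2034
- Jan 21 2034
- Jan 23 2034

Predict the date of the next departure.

Every event lands on a Monday or Wednesday or Saturday (gaps cycle 2, 3, 2, 2, 3, 2).
So the schedule is: every Monday, Wednesday and Saturday.
Next Wednesday: Jan 25 2034.

Jan 25 2034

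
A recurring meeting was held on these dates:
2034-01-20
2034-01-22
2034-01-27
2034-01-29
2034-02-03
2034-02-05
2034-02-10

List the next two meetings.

Every event lands on a Friday or Sunday (gaps cycle 2, 5, 2, 5, 2, 5).
So the schedule is: every Friday and Sunday.
The following Sunday is 2034-02-12.
The following Friday is 2034-02-17.

2034-02-12, 2034-02-17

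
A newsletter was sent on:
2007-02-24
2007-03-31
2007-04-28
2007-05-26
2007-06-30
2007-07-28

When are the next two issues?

2007-08-25, 2007-09-29

Every date is a Saturday; gaps 35, 28, 28, 35, 28 days.
Each is the last Saturday of its month (at least one falls on the 29th or later, ruling out '4th Saturday').
Last Saturday of August 2007: 2007-08-25.
September 2007 ends with Saturday 2007-09-29.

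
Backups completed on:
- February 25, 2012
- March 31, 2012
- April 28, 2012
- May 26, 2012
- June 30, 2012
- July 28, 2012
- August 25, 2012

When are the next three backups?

September 29, 2012; October 27, 2012; November 24, 2012

Every date is a Saturday; gaps 35, 28, 28, 35, 28, 28 days.
Each is the last Saturday of its month (at least one falls on the 29th or later, ruling out '4th Saturday').
September 2012 ends with Saturday September 29, 2012.
October 2012 ends with Saturday October 27, 2012.
Last Saturday of November 2012: November 24, 2012.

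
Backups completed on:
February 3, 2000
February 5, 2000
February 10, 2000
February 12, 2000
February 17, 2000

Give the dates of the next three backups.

February 19, 2000; February 24, 2000; February 26, 2000

Gaps: 2, 5, 2, 5 days — not constant, but cyclic with period 2.
The events fall on every Thursday and Saturday.
The following Saturday is February 19, 2000.
Next Thursday: February 24, 2000.
The following Saturday is February 26, 2000.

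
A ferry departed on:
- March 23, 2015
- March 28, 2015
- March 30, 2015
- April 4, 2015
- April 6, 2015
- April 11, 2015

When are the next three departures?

The gap pattern 5, 2, 5, 2, 5 repeats every 2 events.
These are the Mondays and Saturdays of each week.
The following Monday is April 13, 2015.
Next Saturday: April 18, 2015.
The following Monday is April 20, 2015.

April 13, 2015; April 18, 2015; April 20, 2015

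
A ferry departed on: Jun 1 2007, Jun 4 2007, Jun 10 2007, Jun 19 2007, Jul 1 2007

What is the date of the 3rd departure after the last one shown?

The spacing grows by 3 each time: 3, 6, 9, 12 days.
Next gap: 15 days. Jul 1 2007 + 15 days = Jul 16 2007.
Next gap: 18 days. Jul 16 2007 + 18 days = Aug 3 2007.
Next gap: 21 days. Aug 3 2007 + 21 days = Aug 24 2007.

Aug 24 2007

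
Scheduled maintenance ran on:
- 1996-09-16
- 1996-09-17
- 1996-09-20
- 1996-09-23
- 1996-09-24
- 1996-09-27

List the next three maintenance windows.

1996-09-30, 1996-10-01, 1996-10-04

The gap pattern 1, 3, 3, 1, 3 repeats every 3 events.
These are the Mondays, Tuesdays and Fridays of each week.
The following Monday is 1996-09-30.
Next Tuesday: 1996-10-01.
Next Friday: 1996-10-04.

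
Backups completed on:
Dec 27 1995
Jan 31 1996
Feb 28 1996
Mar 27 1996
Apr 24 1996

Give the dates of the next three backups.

These are Wednesdays with 35, 28, 28, 28-day gaps.
Each is the final Wednesday of its month — Jan 31 1996 is past the 28th, so '4th Wednesday' doesn't fit.
May 1996 ends with Wednesday May 29 1996.
June 1996 ends with Wednesday Jun 26 1996.
July 1996 ends with Wednesday Jul 31 1996.

May 29 1996, Jun 26 1996, Jul 31 1996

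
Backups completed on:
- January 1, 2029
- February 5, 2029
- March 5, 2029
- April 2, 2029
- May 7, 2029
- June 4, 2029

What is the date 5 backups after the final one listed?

November 5, 2029

All dates are Mondays, 35, 28, 28, 35, 28 days apart.
Specifically, the 1st Monday of each month.
1st Monday of July 2029: July 2, 2029.
August 2029 — 1st Monday is August 6, 2029.
1st Monday of September 2029: September 3, 2029.
1st Monday of October 2029: October 1, 2029.
1st Monday of November 2029: November 5, 2029.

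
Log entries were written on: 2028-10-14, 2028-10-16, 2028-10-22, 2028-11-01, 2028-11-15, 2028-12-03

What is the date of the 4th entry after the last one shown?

2029-03-25

Intervals are 2, 6, 10, 14, 18 days — an arithmetic progression with common difference 4.
Next gap: 22 days. 2028-12-03 + 22 days = 2028-12-25.
Next gap: 26 days. 2028-12-25 + 26 days = 2029-01-20.
Next gap: 30 days. 2029-01-20 + 30 days = 2029-02-19.
Next gap: 34 days. 2029-02-19 + 34 days = 2029-03-25.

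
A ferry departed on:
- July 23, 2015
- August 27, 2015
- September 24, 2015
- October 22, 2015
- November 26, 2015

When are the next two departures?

December 24, 2015; January 28, 2016

These are Thursdays at 28- or 35-day spacing (35, 28, 28, 35).
The pattern: 4th Thursday of the month.
4th Thursday of December 2015: December 24, 2015.
January 2016 — 4th Thursday is January 28, 2016.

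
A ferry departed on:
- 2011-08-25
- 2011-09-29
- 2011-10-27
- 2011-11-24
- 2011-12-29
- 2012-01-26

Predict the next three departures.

These are Thursdays with 35, 28, 28, 35, 28-day gaps.
Each is the final Thursday of its month — 2011-09-29 is past the 28th, so '4th Thursday' doesn't fit.
February 2012 ends with Thursday 2012-02-23.
Last Thursday of March 2012: 2012-03-29.
April 2012 ends with Thursday 2012-04-26.

2012-02-23, 2012-03-29, 2012-04-26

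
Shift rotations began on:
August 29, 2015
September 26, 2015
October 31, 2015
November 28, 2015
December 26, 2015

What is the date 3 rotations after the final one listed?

Every date is a Saturday; gaps 28, 35, 28, 28 days.
Each is the last Saturday of its month (at least one falls on the 29th or later, ruling out '4th Saturday').
January 2016 ends with Saturday January 30, 2016.
Last Saturday of February 2016: February 27, 2016.
Last Saturday of March 2016: March 26, 2016.

March 26, 2016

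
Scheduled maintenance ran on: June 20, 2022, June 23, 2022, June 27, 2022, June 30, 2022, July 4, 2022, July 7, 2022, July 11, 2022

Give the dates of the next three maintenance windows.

July 14, 2022; July 18, 2022; July 21, 2022

Gaps: 3, 4, 3, 4, 3, 4 days — not constant, but cyclic with period 2.
The events fall on every Monday and Thursday.
Next Thursday: July 14, 2022.
The following Monday is July 18, 2022.
The following Thursday is July 21, 2022.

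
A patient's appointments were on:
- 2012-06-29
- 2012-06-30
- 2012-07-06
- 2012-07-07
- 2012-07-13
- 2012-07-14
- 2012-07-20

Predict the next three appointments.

2012-07-21, 2012-07-27, 2012-07-28

Every event lands on a Friday or Saturday (gaps cycle 1, 6, 1, 6, 1, 6).
So the schedule is: every Friday and Saturday.
The following Saturday is 2012-07-21.
Next Friday: 2012-07-27.
The following Saturday is 2012-07-28.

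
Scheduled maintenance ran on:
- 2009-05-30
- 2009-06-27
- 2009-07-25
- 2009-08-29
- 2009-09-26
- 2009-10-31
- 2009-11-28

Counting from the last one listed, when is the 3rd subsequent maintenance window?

Every date is a Saturday; gaps 28, 28, 35, 28, 35, 28 days.
Each is the last Saturday of its month (at least one falls on the 29th or later, ruling out '4th Saturday').
December 2009 ends with Saturday 2009-12-26.
Last Saturday of January 2010: 2010-01-30.
February 2010 ends with Saturday 2010-02-27.

2010-02-27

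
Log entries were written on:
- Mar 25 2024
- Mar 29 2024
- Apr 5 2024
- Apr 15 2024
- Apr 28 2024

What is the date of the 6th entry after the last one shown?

The spacing grows by 3 each time: 4, 7, 10, 13 days.
Next gap: 16 days. Apr 28 2024 + 16 days = May 14 2024.
Next gap: 19 days. May 14 2024 + 19 days = Jun 2 2024.
Next gap: 22 days. Jun 2 2024 + 22 days = Jun 24 2024.
Next gap: 25 days. Jun 24 2024 + 25 days = Jul 19 2024.
Next gap: 28 days. Jul 19 2024 + 28 days = Aug 16 2024.
Next gap: 31 days. Aug 16 2024 + 31 days = Sep 16 2024.

Sep 16 2024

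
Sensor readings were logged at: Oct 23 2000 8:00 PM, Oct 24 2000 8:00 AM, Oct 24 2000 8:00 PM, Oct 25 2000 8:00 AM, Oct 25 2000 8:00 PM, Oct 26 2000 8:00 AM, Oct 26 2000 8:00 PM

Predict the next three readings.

Oct 27 2000 8:00 AM, Oct 27 2000 8:00 PM, Oct 28 2000 8:00 AM

Spacing: 12, 12, 12, 12, 12, 12 h — constant 12 h.
Oct 26 2000 8:00 PM + 12 h = Oct 27 2000 8:00 AM.
Oct 27 2000 8:00 AM + 12 h = Oct 27 2000 8:00 PM.
Oct 27 2000 8:00 PM + 12 h = Oct 28 2000 8:00 AM.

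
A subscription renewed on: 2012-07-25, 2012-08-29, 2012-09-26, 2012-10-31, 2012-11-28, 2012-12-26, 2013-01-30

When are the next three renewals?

2013-02-27, 2013-03-27, 2013-04-24

All Wednesdays; the gaps (35, 28, 35, 28, 28, 35) vary with month length.
This is the last Wednesday of each month.
February 2013 ends with Wednesday 2013-02-27.
March 2013 ends with Wednesday 2013-03-27.
April 2013 ends with Wednesday 2013-04-24.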